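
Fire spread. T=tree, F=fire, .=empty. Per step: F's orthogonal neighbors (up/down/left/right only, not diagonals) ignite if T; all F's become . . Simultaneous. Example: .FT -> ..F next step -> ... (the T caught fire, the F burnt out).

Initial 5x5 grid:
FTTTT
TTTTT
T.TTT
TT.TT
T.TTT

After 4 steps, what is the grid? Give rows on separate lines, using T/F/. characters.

Step 1: 2 trees catch fire, 1 burn out
  .FTTT
  FTTTT
  T.TTT
  TT.TT
  T.TTT
Step 2: 3 trees catch fire, 2 burn out
  ..FTT
  .FTTT
  F.TTT
  TT.TT
  T.TTT
Step 3: 3 trees catch fire, 3 burn out
  ...FT
  ..FTT
  ..TTT
  FT.TT
  T.TTT
Step 4: 5 trees catch fire, 3 burn out
  ....F
  ...FT
  ..FTT
  .F.TT
  F.TTT

....F
...FT
..FTT
.F.TT
F.TTT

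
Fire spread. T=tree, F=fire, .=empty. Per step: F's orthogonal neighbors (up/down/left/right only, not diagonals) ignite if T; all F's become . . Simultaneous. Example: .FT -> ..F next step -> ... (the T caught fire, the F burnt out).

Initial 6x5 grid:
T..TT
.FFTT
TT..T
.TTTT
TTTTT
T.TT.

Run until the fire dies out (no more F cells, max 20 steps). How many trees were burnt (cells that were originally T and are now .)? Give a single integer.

Answer: 19

Derivation:
Step 1: +2 fires, +2 burnt (F count now 2)
Step 2: +4 fires, +2 burnt (F count now 4)
Step 3: +4 fires, +4 burnt (F count now 4)
Step 4: +4 fires, +4 burnt (F count now 4)
Step 5: +4 fires, +4 burnt (F count now 4)
Step 6: +1 fires, +4 burnt (F count now 1)
Step 7: +0 fires, +1 burnt (F count now 0)
Fire out after step 7
Initially T: 20, now '.': 29
Total burnt (originally-T cells now '.'): 19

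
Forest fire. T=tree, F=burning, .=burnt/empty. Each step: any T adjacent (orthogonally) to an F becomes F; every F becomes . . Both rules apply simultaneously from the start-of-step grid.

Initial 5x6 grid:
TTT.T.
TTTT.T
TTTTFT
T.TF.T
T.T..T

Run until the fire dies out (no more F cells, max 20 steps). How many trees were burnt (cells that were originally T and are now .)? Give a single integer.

Answer: 19

Derivation:
Step 1: +3 fires, +2 burnt (F count now 3)
Step 2: +5 fires, +3 burnt (F count now 5)
Step 3: +3 fires, +5 burnt (F count now 3)
Step 4: +3 fires, +3 burnt (F count now 3)
Step 5: +3 fires, +3 burnt (F count now 3)
Step 6: +2 fires, +3 burnt (F count now 2)
Step 7: +0 fires, +2 burnt (F count now 0)
Fire out after step 7
Initially T: 20, now '.': 29
Total burnt (originally-T cells now '.'): 19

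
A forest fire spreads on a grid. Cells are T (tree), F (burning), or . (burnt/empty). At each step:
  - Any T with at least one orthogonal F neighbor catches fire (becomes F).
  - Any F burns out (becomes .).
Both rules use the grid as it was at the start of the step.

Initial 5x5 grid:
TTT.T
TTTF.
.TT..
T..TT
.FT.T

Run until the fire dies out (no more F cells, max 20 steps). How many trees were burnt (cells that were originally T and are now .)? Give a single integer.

Step 1: +2 fires, +2 burnt (F count now 2)
Step 2: +3 fires, +2 burnt (F count now 3)
Step 3: +3 fires, +3 burnt (F count now 3)
Step 4: +1 fires, +3 burnt (F count now 1)
Step 5: +0 fires, +1 burnt (F count now 0)
Fire out after step 5
Initially T: 14, now '.': 20
Total burnt (originally-T cells now '.'): 9

Answer: 9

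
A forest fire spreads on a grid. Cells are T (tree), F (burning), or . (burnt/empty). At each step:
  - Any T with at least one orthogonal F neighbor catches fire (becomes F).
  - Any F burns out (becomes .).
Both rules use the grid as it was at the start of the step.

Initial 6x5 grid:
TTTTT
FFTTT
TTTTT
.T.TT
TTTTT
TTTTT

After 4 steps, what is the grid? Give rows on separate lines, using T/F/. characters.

Step 1: 5 trees catch fire, 2 burn out
  FFTTT
  ..FTT
  FFTTT
  .T.TT
  TTTTT
  TTTTT
Step 2: 4 trees catch fire, 5 burn out
  ..FTT
  ...FT
  ..FTT
  .F.TT
  TTTTT
  TTTTT
Step 3: 4 trees catch fire, 4 burn out
  ...FT
  ....F
  ...FT
  ...TT
  TFTTT
  TTTTT
Step 4: 6 trees catch fire, 4 burn out
  ....F
  .....
  ....F
  ...FT
  F.FTT
  TFTTT

....F
.....
....F
...FT
F.FTT
TFTTT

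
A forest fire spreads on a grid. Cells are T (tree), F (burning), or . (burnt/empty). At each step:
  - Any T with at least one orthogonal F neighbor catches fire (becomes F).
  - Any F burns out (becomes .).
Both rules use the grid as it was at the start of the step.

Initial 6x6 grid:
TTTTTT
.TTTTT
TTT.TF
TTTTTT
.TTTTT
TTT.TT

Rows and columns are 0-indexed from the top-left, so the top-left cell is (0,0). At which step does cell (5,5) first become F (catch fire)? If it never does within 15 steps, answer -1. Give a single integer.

Step 1: cell (5,5)='T' (+3 fires, +1 burnt)
Step 2: cell (5,5)='T' (+4 fires, +3 burnt)
Step 3: cell (5,5)='F' (+5 fires, +4 burnt)
  -> target ignites at step 3
Step 4: cell (5,5)='.' (+5 fires, +5 burnt)
Step 5: cell (5,5)='.' (+5 fires, +5 burnt)
Step 6: cell (5,5)='.' (+5 fires, +5 burnt)
Step 7: cell (5,5)='.' (+3 fires, +5 burnt)
Step 8: cell (5,5)='.' (+1 fires, +3 burnt)
Step 9: cell (5,5)='.' (+0 fires, +1 burnt)
  fire out at step 9

3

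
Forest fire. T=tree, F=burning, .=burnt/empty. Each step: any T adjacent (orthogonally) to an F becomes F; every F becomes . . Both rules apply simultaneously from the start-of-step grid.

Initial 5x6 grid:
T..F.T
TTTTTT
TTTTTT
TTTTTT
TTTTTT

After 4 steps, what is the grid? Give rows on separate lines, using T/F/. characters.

Step 1: 1 trees catch fire, 1 burn out
  T....T
  TTTFTT
  TTTTTT
  TTTTTT
  TTTTTT
Step 2: 3 trees catch fire, 1 burn out
  T....T
  TTF.FT
  TTTFTT
  TTTTTT
  TTTTTT
Step 3: 5 trees catch fire, 3 burn out
  T....T
  TF...F
  TTF.FT
  TTTFTT
  TTTTTT
Step 4: 7 trees catch fire, 5 burn out
  T....F
  F.....
  TF...F
  TTF.FT
  TTTFTT

T....F
F.....
TF...F
TTF.FT
TTTFTT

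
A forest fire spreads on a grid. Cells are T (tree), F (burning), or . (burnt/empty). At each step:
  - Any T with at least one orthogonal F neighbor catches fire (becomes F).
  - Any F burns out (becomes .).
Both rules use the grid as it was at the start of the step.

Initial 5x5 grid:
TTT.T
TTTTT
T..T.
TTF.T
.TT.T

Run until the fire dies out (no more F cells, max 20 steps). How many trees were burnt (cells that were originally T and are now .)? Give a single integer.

Answer: 15

Derivation:
Step 1: +2 fires, +1 burnt (F count now 2)
Step 2: +2 fires, +2 burnt (F count now 2)
Step 3: +1 fires, +2 burnt (F count now 1)
Step 4: +1 fires, +1 burnt (F count now 1)
Step 5: +2 fires, +1 burnt (F count now 2)
Step 6: +2 fires, +2 burnt (F count now 2)
Step 7: +2 fires, +2 burnt (F count now 2)
Step 8: +2 fires, +2 burnt (F count now 2)
Step 9: +1 fires, +2 burnt (F count now 1)
Step 10: +0 fires, +1 burnt (F count now 0)
Fire out after step 10
Initially T: 17, now '.': 23
Total burnt (originally-T cells now '.'): 15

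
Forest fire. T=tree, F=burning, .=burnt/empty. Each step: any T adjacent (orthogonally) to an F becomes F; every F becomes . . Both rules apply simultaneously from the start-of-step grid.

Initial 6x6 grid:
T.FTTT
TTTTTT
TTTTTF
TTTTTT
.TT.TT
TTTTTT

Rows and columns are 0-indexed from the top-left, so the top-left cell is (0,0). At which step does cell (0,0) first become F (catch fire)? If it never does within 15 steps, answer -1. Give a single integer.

Step 1: cell (0,0)='T' (+5 fires, +2 burnt)
Step 2: cell (0,0)='T' (+9 fires, +5 burnt)
Step 3: cell (0,0)='T' (+6 fires, +9 burnt)
Step 4: cell (0,0)='F' (+5 fires, +6 burnt)
  -> target ignites at step 4
Step 5: cell (0,0)='.' (+4 fires, +5 burnt)
Step 6: cell (0,0)='.' (+1 fires, +4 burnt)
Step 7: cell (0,0)='.' (+1 fires, +1 burnt)
Step 8: cell (0,0)='.' (+0 fires, +1 burnt)
  fire out at step 8

4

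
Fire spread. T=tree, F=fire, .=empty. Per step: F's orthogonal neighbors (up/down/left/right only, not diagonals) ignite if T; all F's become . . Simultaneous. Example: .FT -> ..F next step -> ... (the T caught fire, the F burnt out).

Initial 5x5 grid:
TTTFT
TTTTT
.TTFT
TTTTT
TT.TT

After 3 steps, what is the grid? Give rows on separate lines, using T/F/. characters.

Step 1: 6 trees catch fire, 2 burn out
  TTF.F
  TTTFT
  .TF.F
  TTTFT
  TT.TT
Step 2: 7 trees catch fire, 6 burn out
  TF...
  TTF.F
  .F...
  TTF.F
  TT.FT
Step 3: 4 trees catch fire, 7 burn out
  F....
  TF...
  .....
  TF...
  TT..F

F....
TF...
.....
TF...
TT..F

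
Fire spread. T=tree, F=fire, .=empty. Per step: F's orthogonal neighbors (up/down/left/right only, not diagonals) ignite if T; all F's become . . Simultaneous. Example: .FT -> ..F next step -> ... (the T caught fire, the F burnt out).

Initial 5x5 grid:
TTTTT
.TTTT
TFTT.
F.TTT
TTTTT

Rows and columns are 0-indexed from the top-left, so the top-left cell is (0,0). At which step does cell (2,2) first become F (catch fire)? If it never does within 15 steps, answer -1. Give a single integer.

Step 1: cell (2,2)='F' (+4 fires, +2 burnt)
  -> target ignites at step 1
Step 2: cell (2,2)='.' (+5 fires, +4 burnt)
Step 3: cell (2,2)='.' (+5 fires, +5 burnt)
Step 4: cell (2,2)='.' (+4 fires, +5 burnt)
Step 5: cell (2,2)='.' (+2 fires, +4 burnt)
Step 6: cell (2,2)='.' (+0 fires, +2 burnt)
  fire out at step 6

1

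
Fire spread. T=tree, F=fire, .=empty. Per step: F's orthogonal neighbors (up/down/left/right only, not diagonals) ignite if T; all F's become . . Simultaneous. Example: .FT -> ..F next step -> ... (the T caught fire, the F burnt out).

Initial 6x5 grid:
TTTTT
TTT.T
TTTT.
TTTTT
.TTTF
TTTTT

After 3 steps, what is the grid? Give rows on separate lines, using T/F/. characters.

Step 1: 3 trees catch fire, 1 burn out
  TTTTT
  TTT.T
  TTTT.
  TTTTF
  .TTF.
  TTTTF
Step 2: 3 trees catch fire, 3 burn out
  TTTTT
  TTT.T
  TTTT.
  TTTF.
  .TF..
  TTTF.
Step 3: 4 trees catch fire, 3 burn out
  TTTTT
  TTT.T
  TTTF.
  TTF..
  .F...
  TTF..

TTTTT
TTT.T
TTTF.
TTF..
.F...
TTF..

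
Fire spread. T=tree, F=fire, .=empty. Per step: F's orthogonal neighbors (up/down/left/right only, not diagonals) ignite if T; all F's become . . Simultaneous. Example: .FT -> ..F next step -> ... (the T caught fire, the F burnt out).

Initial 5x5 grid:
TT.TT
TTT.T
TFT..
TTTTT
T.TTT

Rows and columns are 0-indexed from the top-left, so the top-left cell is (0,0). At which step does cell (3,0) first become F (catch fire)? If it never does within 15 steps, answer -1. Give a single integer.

Step 1: cell (3,0)='T' (+4 fires, +1 burnt)
Step 2: cell (3,0)='F' (+5 fires, +4 burnt)
  -> target ignites at step 2
Step 3: cell (3,0)='.' (+4 fires, +5 burnt)
Step 4: cell (3,0)='.' (+2 fires, +4 burnt)
Step 5: cell (3,0)='.' (+1 fires, +2 burnt)
Step 6: cell (3,0)='.' (+0 fires, +1 burnt)
  fire out at step 6

2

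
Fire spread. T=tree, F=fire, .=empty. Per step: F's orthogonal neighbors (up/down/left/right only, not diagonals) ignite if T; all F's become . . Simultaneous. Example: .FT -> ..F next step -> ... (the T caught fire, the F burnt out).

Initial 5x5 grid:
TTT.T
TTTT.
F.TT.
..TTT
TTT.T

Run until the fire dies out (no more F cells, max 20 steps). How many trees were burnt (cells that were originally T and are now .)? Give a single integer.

Step 1: +1 fires, +1 burnt (F count now 1)
Step 2: +2 fires, +1 burnt (F count now 2)
Step 3: +2 fires, +2 burnt (F count now 2)
Step 4: +3 fires, +2 burnt (F count now 3)
Step 5: +2 fires, +3 burnt (F count now 2)
Step 6: +2 fires, +2 burnt (F count now 2)
Step 7: +2 fires, +2 burnt (F count now 2)
Step 8: +2 fires, +2 burnt (F count now 2)
Step 9: +0 fires, +2 burnt (F count now 0)
Fire out after step 9
Initially T: 17, now '.': 24
Total burnt (originally-T cells now '.'): 16

Answer: 16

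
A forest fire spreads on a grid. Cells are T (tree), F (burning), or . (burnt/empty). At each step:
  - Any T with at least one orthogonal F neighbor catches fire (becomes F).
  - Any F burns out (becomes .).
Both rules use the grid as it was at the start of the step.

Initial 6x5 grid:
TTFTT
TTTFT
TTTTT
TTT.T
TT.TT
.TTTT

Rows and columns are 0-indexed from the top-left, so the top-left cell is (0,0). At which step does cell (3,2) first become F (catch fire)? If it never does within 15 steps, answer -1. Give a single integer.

Step 1: cell (3,2)='T' (+5 fires, +2 burnt)
Step 2: cell (3,2)='T' (+5 fires, +5 burnt)
Step 3: cell (3,2)='F' (+4 fires, +5 burnt)
  -> target ignites at step 3
Step 4: cell (3,2)='.' (+3 fires, +4 burnt)
Step 5: cell (3,2)='.' (+4 fires, +3 burnt)
Step 6: cell (3,2)='.' (+3 fires, +4 burnt)
Step 7: cell (3,2)='.' (+1 fires, +3 burnt)
Step 8: cell (3,2)='.' (+0 fires, +1 burnt)
  fire out at step 8

3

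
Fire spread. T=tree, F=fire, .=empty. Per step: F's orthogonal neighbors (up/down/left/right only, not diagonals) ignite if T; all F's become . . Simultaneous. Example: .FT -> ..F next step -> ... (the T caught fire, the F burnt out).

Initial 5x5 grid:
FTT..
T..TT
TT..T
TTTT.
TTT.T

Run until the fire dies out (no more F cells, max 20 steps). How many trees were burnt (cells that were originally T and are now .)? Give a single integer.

Answer: 12

Derivation:
Step 1: +2 fires, +1 burnt (F count now 2)
Step 2: +2 fires, +2 burnt (F count now 2)
Step 3: +2 fires, +2 burnt (F count now 2)
Step 4: +2 fires, +2 burnt (F count now 2)
Step 5: +2 fires, +2 burnt (F count now 2)
Step 6: +2 fires, +2 burnt (F count now 2)
Step 7: +0 fires, +2 burnt (F count now 0)
Fire out after step 7
Initially T: 16, now '.': 21
Total burnt (originally-T cells now '.'): 12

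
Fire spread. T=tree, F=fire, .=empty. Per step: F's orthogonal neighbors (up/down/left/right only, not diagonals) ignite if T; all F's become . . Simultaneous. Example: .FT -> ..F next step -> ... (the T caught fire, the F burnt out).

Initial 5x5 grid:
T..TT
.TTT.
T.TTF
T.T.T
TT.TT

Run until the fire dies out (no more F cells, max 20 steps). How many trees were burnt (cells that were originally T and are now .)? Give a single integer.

Answer: 11

Derivation:
Step 1: +2 fires, +1 burnt (F count now 2)
Step 2: +3 fires, +2 burnt (F count now 3)
Step 3: +4 fires, +3 burnt (F count now 4)
Step 4: +2 fires, +4 burnt (F count now 2)
Step 5: +0 fires, +2 burnt (F count now 0)
Fire out after step 5
Initially T: 16, now '.': 20
Total burnt (originally-T cells now '.'): 11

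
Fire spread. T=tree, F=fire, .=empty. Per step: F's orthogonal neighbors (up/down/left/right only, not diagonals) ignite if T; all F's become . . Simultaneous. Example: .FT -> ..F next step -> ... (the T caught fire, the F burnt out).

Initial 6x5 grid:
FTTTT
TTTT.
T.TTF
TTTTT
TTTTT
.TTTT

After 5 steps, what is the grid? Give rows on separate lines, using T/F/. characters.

Step 1: 4 trees catch fire, 2 burn out
  .FTTT
  FTTT.
  T.TF.
  TTTTF
  TTTTT
  .TTTT
Step 2: 7 trees catch fire, 4 burn out
  ..FTT
  .FTF.
  F.F..
  TTTF.
  TTTTF
  .TTTT
Step 3: 6 trees catch fire, 7 burn out
  ...FT
  ..F..
  .....
  FTF..
  TTTF.
  .TTTF
Step 4: 5 trees catch fire, 6 burn out
  ....F
  .....
  .....
  .F...
  FTF..
  .TTF.
Step 5: 2 trees catch fire, 5 burn out
  .....
  .....
  .....
  .....
  .F...
  .TF..

.....
.....
.....
.....
.F...
.TF..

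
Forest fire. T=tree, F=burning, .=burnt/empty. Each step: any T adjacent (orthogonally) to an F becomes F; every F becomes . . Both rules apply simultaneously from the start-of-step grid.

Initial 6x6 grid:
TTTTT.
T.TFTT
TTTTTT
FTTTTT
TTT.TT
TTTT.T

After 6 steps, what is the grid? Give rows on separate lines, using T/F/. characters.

Step 1: 7 trees catch fire, 2 burn out
  TTTFT.
  T.F.FT
  FTTFTT
  .FTTTT
  FTT.TT
  TTTT.T
Step 2: 11 trees catch fire, 7 burn out
  TTF.F.
  F....F
  .FF.FT
  ..FFTT
  .FT.TT
  FTTT.T
Step 3: 6 trees catch fire, 11 burn out
  FF....
  ......
  .....F
  ....FT
  ..F.TT
  .FTT.T
Step 4: 3 trees catch fire, 6 burn out
  ......
  ......
  ......
  .....F
  ....FT
  ..FT.T
Step 5: 2 trees catch fire, 3 burn out
  ......
  ......
  ......
  ......
  .....F
  ...F.T
Step 6: 1 trees catch fire, 2 burn out
  ......
  ......
  ......
  ......
  ......
  .....F

......
......
......
......
......
.....F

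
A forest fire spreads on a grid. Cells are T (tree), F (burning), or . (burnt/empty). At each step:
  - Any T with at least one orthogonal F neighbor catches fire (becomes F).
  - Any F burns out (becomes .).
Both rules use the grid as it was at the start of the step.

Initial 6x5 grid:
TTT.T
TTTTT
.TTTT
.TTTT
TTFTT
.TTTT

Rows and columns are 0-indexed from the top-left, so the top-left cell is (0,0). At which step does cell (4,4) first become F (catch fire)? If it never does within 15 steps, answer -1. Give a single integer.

Step 1: cell (4,4)='T' (+4 fires, +1 burnt)
Step 2: cell (4,4)='F' (+7 fires, +4 burnt)
  -> target ignites at step 2
Step 3: cell (4,4)='.' (+5 fires, +7 burnt)
Step 4: cell (4,4)='.' (+4 fires, +5 burnt)
Step 5: cell (4,4)='.' (+3 fires, +4 burnt)
Step 6: cell (4,4)='.' (+2 fires, +3 burnt)
Step 7: cell (4,4)='.' (+0 fires, +2 burnt)
  fire out at step 7

2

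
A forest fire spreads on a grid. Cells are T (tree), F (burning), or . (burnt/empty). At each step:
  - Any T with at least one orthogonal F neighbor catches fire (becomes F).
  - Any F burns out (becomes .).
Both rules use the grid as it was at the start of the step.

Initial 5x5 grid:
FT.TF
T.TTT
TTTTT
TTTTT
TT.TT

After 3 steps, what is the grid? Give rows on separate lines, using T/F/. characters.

Step 1: 4 trees catch fire, 2 burn out
  .F.F.
  F.TTF
  TTTTT
  TTTTT
  TT.TT
Step 2: 3 trees catch fire, 4 burn out
  .....
  ..TF.
  FTTTF
  TTTTT
  TT.TT
Step 3: 5 trees catch fire, 3 burn out
  .....
  ..F..
  .FTF.
  FTTTF
  TT.TT

.....
..F..
.FTF.
FTTTF
TT.TT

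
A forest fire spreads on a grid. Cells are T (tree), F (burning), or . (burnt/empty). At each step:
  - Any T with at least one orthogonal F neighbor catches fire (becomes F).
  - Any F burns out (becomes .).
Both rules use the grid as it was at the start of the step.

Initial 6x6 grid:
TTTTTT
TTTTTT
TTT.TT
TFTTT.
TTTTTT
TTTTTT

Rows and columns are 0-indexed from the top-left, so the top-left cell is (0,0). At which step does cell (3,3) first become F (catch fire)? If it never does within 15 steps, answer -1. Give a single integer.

Step 1: cell (3,3)='T' (+4 fires, +1 burnt)
Step 2: cell (3,3)='F' (+7 fires, +4 burnt)
  -> target ignites at step 2
Step 3: cell (3,3)='.' (+7 fires, +7 burnt)
Step 4: cell (3,3)='.' (+6 fires, +7 burnt)
Step 5: cell (3,3)='.' (+5 fires, +6 burnt)
Step 6: cell (3,3)='.' (+3 fires, +5 burnt)
Step 7: cell (3,3)='.' (+1 fires, +3 burnt)
Step 8: cell (3,3)='.' (+0 fires, +1 burnt)
  fire out at step 8

2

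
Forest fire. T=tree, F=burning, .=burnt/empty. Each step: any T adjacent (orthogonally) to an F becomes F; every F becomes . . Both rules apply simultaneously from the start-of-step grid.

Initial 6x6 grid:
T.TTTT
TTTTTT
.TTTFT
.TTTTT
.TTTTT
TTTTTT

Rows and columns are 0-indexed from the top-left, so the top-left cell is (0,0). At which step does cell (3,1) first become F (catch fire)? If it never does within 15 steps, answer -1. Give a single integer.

Step 1: cell (3,1)='T' (+4 fires, +1 burnt)
Step 2: cell (3,1)='T' (+7 fires, +4 burnt)
Step 3: cell (3,1)='T' (+8 fires, +7 burnt)
Step 4: cell (3,1)='F' (+6 fires, +8 burnt)
  -> target ignites at step 4
Step 5: cell (3,1)='.' (+3 fires, +6 burnt)
Step 6: cell (3,1)='.' (+2 fires, +3 burnt)
Step 7: cell (3,1)='.' (+1 fires, +2 burnt)
Step 8: cell (3,1)='.' (+0 fires, +1 burnt)
  fire out at step 8

4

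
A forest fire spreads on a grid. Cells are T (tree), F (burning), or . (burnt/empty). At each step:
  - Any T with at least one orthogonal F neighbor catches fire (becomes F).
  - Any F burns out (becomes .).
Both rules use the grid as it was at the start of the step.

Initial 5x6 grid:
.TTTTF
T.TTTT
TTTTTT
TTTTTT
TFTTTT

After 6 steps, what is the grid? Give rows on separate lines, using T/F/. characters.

Step 1: 5 trees catch fire, 2 burn out
  .TTTF.
  T.TTTF
  TTTTTT
  TFTTTT
  F.FTTT
Step 2: 7 trees catch fire, 5 burn out
  .TTF..
  T.TTF.
  TFTTTF
  F.FTTT
  ...FTT
Step 3: 8 trees catch fire, 7 burn out
  .TF...
  T.TF..
  F.FTF.
  ...FTF
  ....FT
Step 4: 6 trees catch fire, 8 burn out
  .F....
  F.F...
  ...F..
  ....F.
  .....F
Step 5: 0 trees catch fire, 6 burn out
  ......
  ......
  ......
  ......
  ......
Step 6: 0 trees catch fire, 0 burn out
  ......
  ......
  ......
  ......
  ......

......
......
......
......
......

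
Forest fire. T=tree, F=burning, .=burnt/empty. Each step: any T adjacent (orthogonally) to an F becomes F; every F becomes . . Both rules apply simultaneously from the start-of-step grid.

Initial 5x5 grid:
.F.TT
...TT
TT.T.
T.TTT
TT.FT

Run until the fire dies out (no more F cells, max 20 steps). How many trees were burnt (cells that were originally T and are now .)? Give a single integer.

Step 1: +2 fires, +2 burnt (F count now 2)
Step 2: +3 fires, +2 burnt (F count now 3)
Step 3: +1 fires, +3 burnt (F count now 1)
Step 4: +2 fires, +1 burnt (F count now 2)
Step 5: +1 fires, +2 burnt (F count now 1)
Step 6: +0 fires, +1 burnt (F count now 0)
Fire out after step 6
Initially T: 14, now '.': 20
Total burnt (originally-T cells now '.'): 9

Answer: 9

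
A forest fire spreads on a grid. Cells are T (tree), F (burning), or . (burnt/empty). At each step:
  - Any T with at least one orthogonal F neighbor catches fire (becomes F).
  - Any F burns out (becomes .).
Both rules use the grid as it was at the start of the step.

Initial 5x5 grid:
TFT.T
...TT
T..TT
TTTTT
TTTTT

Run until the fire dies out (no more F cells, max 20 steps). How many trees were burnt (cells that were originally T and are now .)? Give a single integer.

Step 1: +2 fires, +1 burnt (F count now 2)
Step 2: +0 fires, +2 burnt (F count now 0)
Fire out after step 2
Initially T: 18, now '.': 9
Total burnt (originally-T cells now '.'): 2

Answer: 2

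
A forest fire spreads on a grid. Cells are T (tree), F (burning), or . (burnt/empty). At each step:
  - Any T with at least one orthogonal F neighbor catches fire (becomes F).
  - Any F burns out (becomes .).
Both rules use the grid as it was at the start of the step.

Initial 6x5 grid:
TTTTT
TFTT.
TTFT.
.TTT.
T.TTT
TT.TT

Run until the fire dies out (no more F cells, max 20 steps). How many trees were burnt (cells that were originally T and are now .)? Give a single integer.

Answer: 19

Derivation:
Step 1: +6 fires, +2 burnt (F count now 6)
Step 2: +7 fires, +6 burnt (F count now 7)
Step 3: +2 fires, +7 burnt (F count now 2)
Step 4: +3 fires, +2 burnt (F count now 3)
Step 5: +1 fires, +3 burnt (F count now 1)
Step 6: +0 fires, +1 burnt (F count now 0)
Fire out after step 6
Initially T: 22, now '.': 27
Total burnt (originally-T cells now '.'): 19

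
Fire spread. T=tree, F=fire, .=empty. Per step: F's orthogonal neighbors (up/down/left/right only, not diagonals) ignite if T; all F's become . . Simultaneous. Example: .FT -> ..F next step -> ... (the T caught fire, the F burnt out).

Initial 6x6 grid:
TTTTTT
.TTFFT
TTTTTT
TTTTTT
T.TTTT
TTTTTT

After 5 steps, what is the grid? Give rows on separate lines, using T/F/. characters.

Step 1: 6 trees catch fire, 2 burn out
  TTTFFT
  .TF..F
  TTTFFT
  TTTTTT
  T.TTTT
  TTTTTT
Step 2: 7 trees catch fire, 6 burn out
  TTF..F
  .F....
  TTF..F
  TTTFFT
  T.TTTT
  TTTTTT
Step 3: 6 trees catch fire, 7 burn out
  TF....
  ......
  TF....
  TTF..F
  T.TFFT
  TTTTTT
Step 4: 7 trees catch fire, 6 burn out
  F.....
  ......
  F.....
  TF....
  T.F..F
  TTTFFT
Step 5: 3 trees catch fire, 7 burn out
  ......
  ......
  ......
  F.....
  T.....
  TTF..F

......
......
......
F.....
T.....
TTF..F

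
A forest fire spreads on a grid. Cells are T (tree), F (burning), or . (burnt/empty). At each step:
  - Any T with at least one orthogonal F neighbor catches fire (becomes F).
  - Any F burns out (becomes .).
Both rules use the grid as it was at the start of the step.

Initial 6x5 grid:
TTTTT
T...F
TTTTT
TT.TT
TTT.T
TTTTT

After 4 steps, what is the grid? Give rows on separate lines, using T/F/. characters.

Step 1: 2 trees catch fire, 1 burn out
  TTTTF
  T....
  TTTTF
  TT.TT
  TTT.T
  TTTTT
Step 2: 3 trees catch fire, 2 burn out
  TTTF.
  T....
  TTTF.
  TT.TF
  TTT.T
  TTTTT
Step 3: 4 trees catch fire, 3 burn out
  TTF..
  T....
  TTF..
  TT.F.
  TTT.F
  TTTTT
Step 4: 3 trees catch fire, 4 burn out
  TF...
  T....
  TF...
  TT...
  TTT..
  TTTTF

TF...
T....
TF...
TT...
TTT..
TTTTF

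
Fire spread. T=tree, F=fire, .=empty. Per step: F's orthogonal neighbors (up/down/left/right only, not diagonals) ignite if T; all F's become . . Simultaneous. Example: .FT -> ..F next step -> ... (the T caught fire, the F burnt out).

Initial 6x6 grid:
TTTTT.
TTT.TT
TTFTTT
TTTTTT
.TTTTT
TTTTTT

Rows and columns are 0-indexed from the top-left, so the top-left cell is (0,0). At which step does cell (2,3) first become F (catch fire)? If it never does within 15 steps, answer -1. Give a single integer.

Step 1: cell (2,3)='F' (+4 fires, +1 burnt)
  -> target ignites at step 1
Step 2: cell (2,3)='.' (+7 fires, +4 burnt)
Step 3: cell (2,3)='.' (+10 fires, +7 burnt)
Step 4: cell (2,3)='.' (+7 fires, +10 burnt)
Step 5: cell (2,3)='.' (+3 fires, +7 burnt)
Step 6: cell (2,3)='.' (+1 fires, +3 burnt)
Step 7: cell (2,3)='.' (+0 fires, +1 burnt)
  fire out at step 7

1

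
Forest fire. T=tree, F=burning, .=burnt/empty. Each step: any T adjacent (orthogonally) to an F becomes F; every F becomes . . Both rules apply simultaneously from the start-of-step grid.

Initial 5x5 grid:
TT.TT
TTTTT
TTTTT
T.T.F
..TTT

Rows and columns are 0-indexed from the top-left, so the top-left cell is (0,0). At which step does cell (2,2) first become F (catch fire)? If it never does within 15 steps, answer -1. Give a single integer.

Step 1: cell (2,2)='T' (+2 fires, +1 burnt)
Step 2: cell (2,2)='T' (+3 fires, +2 burnt)
Step 3: cell (2,2)='F' (+4 fires, +3 burnt)
  -> target ignites at step 3
Step 4: cell (2,2)='.' (+4 fires, +4 burnt)
Step 5: cell (2,2)='.' (+2 fires, +4 burnt)
Step 6: cell (2,2)='.' (+3 fires, +2 burnt)
Step 7: cell (2,2)='.' (+1 fires, +3 burnt)
Step 8: cell (2,2)='.' (+0 fires, +1 burnt)
  fire out at step 8

3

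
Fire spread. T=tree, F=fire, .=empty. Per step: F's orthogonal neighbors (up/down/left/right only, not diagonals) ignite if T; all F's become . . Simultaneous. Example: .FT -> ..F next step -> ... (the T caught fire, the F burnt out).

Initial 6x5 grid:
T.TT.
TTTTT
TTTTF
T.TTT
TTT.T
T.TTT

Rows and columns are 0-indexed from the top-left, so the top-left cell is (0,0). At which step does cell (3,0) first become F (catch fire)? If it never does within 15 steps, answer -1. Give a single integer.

Step 1: cell (3,0)='T' (+3 fires, +1 burnt)
Step 2: cell (3,0)='T' (+4 fires, +3 burnt)
Step 3: cell (3,0)='T' (+5 fires, +4 burnt)
Step 4: cell (3,0)='T' (+5 fires, +5 burnt)
Step 5: cell (3,0)='F' (+4 fires, +5 burnt)
  -> target ignites at step 5
Step 6: cell (3,0)='.' (+2 fires, +4 burnt)
Step 7: cell (3,0)='.' (+1 fires, +2 burnt)
Step 8: cell (3,0)='.' (+0 fires, +1 burnt)
  fire out at step 8

5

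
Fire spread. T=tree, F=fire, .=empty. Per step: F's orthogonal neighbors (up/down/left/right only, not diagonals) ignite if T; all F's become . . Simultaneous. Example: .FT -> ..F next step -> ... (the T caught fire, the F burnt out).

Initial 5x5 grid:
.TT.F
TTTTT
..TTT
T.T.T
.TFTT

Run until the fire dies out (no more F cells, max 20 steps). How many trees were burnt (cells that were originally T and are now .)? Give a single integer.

Answer: 15

Derivation:
Step 1: +4 fires, +2 burnt (F count now 4)
Step 2: +4 fires, +4 burnt (F count now 4)
Step 3: +3 fires, +4 burnt (F count now 3)
Step 4: +2 fires, +3 burnt (F count now 2)
Step 5: +2 fires, +2 burnt (F count now 2)
Step 6: +0 fires, +2 burnt (F count now 0)
Fire out after step 6
Initially T: 16, now '.': 24
Total burnt (originally-T cells now '.'): 15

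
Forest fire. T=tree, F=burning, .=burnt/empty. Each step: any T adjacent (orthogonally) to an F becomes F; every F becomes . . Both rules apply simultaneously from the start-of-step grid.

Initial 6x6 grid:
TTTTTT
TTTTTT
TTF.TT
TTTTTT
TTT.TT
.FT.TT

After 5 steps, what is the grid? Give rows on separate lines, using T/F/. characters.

Step 1: 5 trees catch fire, 2 burn out
  TTTTTT
  TTFTTT
  TF..TT
  TTFTTT
  TFT.TT
  ..F.TT
Step 2: 8 trees catch fire, 5 burn out
  TTFTTT
  TF.FTT
  F...TT
  TF.FTT
  F.F.TT
  ....TT
Step 3: 6 trees catch fire, 8 burn out
  TF.FTT
  F...FT
  ....TT
  F...FT
  ....TT
  ....TT
Step 4: 6 trees catch fire, 6 burn out
  F...FT
  .....F
  ....FT
  .....F
  ....FT
  ....TT
Step 5: 4 trees catch fire, 6 burn out
  .....F
  ......
  .....F
  ......
  .....F
  ....FT

.....F
......
.....F
......
.....F
....FT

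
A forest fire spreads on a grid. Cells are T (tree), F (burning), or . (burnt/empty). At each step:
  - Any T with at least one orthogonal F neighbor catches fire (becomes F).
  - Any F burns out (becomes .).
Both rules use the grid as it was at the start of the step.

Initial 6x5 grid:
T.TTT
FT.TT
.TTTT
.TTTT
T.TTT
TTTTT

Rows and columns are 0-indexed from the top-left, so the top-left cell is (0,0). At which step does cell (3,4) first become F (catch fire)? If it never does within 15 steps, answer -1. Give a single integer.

Step 1: cell (3,4)='T' (+2 fires, +1 burnt)
Step 2: cell (3,4)='T' (+1 fires, +2 burnt)
Step 3: cell (3,4)='T' (+2 fires, +1 burnt)
Step 4: cell (3,4)='T' (+2 fires, +2 burnt)
Step 5: cell (3,4)='T' (+4 fires, +2 burnt)
Step 6: cell (3,4)='F' (+5 fires, +4 burnt)
  -> target ignites at step 6
Step 7: cell (3,4)='.' (+5 fires, +5 burnt)
Step 8: cell (3,4)='.' (+2 fires, +5 burnt)
Step 9: cell (3,4)='.' (+1 fires, +2 burnt)
Step 10: cell (3,4)='.' (+0 fires, +1 burnt)
  fire out at step 10

6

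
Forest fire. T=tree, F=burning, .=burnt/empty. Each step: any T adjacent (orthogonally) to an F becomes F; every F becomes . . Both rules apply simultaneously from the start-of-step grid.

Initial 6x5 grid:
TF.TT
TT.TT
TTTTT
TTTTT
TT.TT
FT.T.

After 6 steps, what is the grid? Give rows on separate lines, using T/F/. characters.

Step 1: 4 trees catch fire, 2 burn out
  F..TT
  TF.TT
  TTTTT
  TTTTT
  FT.TT
  .F.T.
Step 2: 4 trees catch fire, 4 burn out
  ...TT
  F..TT
  TFTTT
  FTTTT
  .F.TT
  ...T.
Step 3: 3 trees catch fire, 4 burn out
  ...TT
  ...TT
  F.FTT
  .FTTT
  ...TT
  ...T.
Step 4: 2 trees catch fire, 3 burn out
  ...TT
  ...TT
  ...FT
  ..FTT
  ...TT
  ...T.
Step 5: 3 trees catch fire, 2 burn out
  ...TT
  ...FT
  ....F
  ...FT
  ...TT
  ...T.
Step 6: 4 trees catch fire, 3 burn out
  ...FT
  ....F
  .....
  ....F
  ...FT
  ...T.

...FT
....F
.....
....F
...FT
...T.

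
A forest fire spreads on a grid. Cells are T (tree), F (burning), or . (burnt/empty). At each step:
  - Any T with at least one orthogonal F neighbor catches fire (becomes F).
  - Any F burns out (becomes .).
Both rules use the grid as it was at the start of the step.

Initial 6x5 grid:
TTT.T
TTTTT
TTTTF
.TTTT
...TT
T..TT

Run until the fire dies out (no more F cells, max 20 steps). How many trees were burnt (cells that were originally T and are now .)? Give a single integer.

Step 1: +3 fires, +1 burnt (F count now 3)
Step 2: +5 fires, +3 burnt (F count now 5)
Step 3: +5 fires, +5 burnt (F count now 5)
Step 4: +5 fires, +5 burnt (F count now 5)
Step 5: +2 fires, +5 burnt (F count now 2)
Step 6: +1 fires, +2 burnt (F count now 1)
Step 7: +0 fires, +1 burnt (F count now 0)
Fire out after step 7
Initially T: 22, now '.': 29
Total burnt (originally-T cells now '.'): 21

Answer: 21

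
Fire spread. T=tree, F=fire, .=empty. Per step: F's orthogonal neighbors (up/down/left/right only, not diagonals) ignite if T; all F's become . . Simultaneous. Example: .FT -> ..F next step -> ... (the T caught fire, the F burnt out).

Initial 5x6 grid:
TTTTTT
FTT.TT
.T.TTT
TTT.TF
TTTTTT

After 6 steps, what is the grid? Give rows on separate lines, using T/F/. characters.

Step 1: 5 trees catch fire, 2 burn out
  FTTTTT
  .FT.TT
  .T.TTF
  TTT.F.
  TTTTTF
Step 2: 6 trees catch fire, 5 burn out
  .FTTTT
  ..F.TF
  .F.TF.
  TTT...
  TTTTF.
Step 3: 6 trees catch fire, 6 burn out
  ..FTTF
  ....F.
  ...F..
  TFT...
  TTTF..
Step 4: 6 trees catch fire, 6 burn out
  ...FF.
  ......
  ......
  F.F...
  TFF...
Step 5: 1 trees catch fire, 6 burn out
  ......
  ......
  ......
  ......
  F.....
Step 6: 0 trees catch fire, 1 burn out
  ......
  ......
  ......
  ......
  ......

......
......
......
......
......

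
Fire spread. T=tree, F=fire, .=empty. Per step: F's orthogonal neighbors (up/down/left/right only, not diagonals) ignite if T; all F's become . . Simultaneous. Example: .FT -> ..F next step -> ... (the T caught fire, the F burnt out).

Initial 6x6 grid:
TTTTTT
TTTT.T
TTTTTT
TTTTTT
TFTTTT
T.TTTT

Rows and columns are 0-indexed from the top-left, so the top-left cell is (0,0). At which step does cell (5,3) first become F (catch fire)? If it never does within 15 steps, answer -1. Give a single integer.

Step 1: cell (5,3)='T' (+3 fires, +1 burnt)
Step 2: cell (5,3)='T' (+6 fires, +3 burnt)
Step 3: cell (5,3)='F' (+6 fires, +6 burnt)
  -> target ignites at step 3
Step 4: cell (5,3)='.' (+7 fires, +6 burnt)
Step 5: cell (5,3)='.' (+6 fires, +7 burnt)
Step 6: cell (5,3)='.' (+2 fires, +6 burnt)
Step 7: cell (5,3)='.' (+2 fires, +2 burnt)
Step 8: cell (5,3)='.' (+1 fires, +2 burnt)
Step 9: cell (5,3)='.' (+0 fires, +1 burnt)
  fire out at step 9

3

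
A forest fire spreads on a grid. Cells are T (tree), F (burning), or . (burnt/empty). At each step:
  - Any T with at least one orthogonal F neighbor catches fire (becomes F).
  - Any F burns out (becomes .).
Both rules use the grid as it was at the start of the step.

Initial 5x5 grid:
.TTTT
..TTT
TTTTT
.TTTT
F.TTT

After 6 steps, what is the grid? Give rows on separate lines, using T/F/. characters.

Step 1: 0 trees catch fire, 1 burn out
  .TTTT
  ..TTT
  TTTTT
  .TTTT
  ..TTT
Step 2: 0 trees catch fire, 0 burn out
  .TTTT
  ..TTT
  TTTTT
  .TTTT
  ..TTT
Step 3: 0 trees catch fire, 0 burn out
  .TTTT
  ..TTT
  TTTTT
  .TTTT
  ..TTT
Step 4: 0 trees catch fire, 0 burn out
  .TTTT
  ..TTT
  TTTTT
  .TTTT
  ..TTT
Step 5: 0 trees catch fire, 0 burn out
  .TTTT
  ..TTT
  TTTTT
  .TTTT
  ..TTT
Step 6: 0 trees catch fire, 0 burn out
  .TTTT
  ..TTT
  TTTTT
  .TTTT
  ..TTT

.TTTT
..TTT
TTTTT
.TTTT
..TTT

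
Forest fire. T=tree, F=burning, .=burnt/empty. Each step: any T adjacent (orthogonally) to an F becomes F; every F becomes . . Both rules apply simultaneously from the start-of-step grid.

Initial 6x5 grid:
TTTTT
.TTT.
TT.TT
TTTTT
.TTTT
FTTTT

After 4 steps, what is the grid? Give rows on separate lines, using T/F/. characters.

Step 1: 1 trees catch fire, 1 burn out
  TTTTT
  .TTT.
  TT.TT
  TTTTT
  .TTTT
  .FTTT
Step 2: 2 trees catch fire, 1 burn out
  TTTTT
  .TTT.
  TT.TT
  TTTTT
  .FTTT
  ..FTT
Step 3: 3 trees catch fire, 2 burn out
  TTTTT
  .TTT.
  TT.TT
  TFTTT
  ..FTT
  ...FT
Step 4: 5 trees catch fire, 3 burn out
  TTTTT
  .TTT.
  TF.TT
  F.FTT
  ...FT
  ....F

TTTTT
.TTT.
TF.TT
F.FTT
...FT
....F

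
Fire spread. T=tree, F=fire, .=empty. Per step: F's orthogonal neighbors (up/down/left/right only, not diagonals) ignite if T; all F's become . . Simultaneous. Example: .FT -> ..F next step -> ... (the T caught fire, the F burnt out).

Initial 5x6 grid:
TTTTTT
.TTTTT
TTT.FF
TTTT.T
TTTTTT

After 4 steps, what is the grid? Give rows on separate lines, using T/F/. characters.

Step 1: 3 trees catch fire, 2 burn out
  TTTTTT
  .TTTFF
  TTT...
  TTTT.F
  TTTTTT
Step 2: 4 trees catch fire, 3 burn out
  TTTTFF
  .TTF..
  TTT...
  TTTT..
  TTTTTF
Step 3: 3 trees catch fire, 4 burn out
  TTTF..
  .TF...
  TTT...
  TTTT..
  TTTTF.
Step 4: 4 trees catch fire, 3 burn out
  TTF...
  .F....
  TTF...
  TTTT..
  TTTF..

TTF...
.F....
TTF...
TTTT..
TTTF..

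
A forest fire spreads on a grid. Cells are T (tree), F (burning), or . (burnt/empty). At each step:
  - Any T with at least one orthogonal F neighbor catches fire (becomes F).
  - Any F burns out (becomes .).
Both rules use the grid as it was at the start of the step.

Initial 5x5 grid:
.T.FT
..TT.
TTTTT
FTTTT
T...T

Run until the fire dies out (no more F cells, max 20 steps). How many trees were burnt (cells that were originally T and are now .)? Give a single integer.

Step 1: +5 fires, +2 burnt (F count now 5)
Step 2: +4 fires, +5 burnt (F count now 4)
Step 3: +3 fires, +4 burnt (F count now 3)
Step 4: +1 fires, +3 burnt (F count now 1)
Step 5: +1 fires, +1 burnt (F count now 1)
Step 6: +0 fires, +1 burnt (F count now 0)
Fire out after step 6
Initially T: 15, now '.': 24
Total burnt (originally-T cells now '.'): 14

Answer: 14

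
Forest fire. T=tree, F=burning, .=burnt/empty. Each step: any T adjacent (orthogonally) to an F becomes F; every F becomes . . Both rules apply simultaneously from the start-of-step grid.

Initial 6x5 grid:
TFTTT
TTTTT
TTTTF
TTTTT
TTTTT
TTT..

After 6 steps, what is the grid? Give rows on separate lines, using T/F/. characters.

Step 1: 6 trees catch fire, 2 burn out
  F.FTT
  TFTTF
  TTTF.
  TTTTF
  TTTTT
  TTT..
Step 2: 9 trees catch fire, 6 burn out
  ...FF
  F.FF.
  TFF..
  TTTF.
  TTTTF
  TTT..
Step 3: 4 trees catch fire, 9 burn out
  .....
  .....
  F....
  TFF..
  TTTF.
  TTT..
Step 4: 3 trees catch fire, 4 burn out
  .....
  .....
  .....
  F....
  TFF..
  TTT..
Step 5: 3 trees catch fire, 3 burn out
  .....
  .....
  .....
  .....
  F....
  TFF..
Step 6: 1 trees catch fire, 3 burn out
  .....
  .....
  .....
  .....
  .....
  F....

.....
.....
.....
.....
.....
F....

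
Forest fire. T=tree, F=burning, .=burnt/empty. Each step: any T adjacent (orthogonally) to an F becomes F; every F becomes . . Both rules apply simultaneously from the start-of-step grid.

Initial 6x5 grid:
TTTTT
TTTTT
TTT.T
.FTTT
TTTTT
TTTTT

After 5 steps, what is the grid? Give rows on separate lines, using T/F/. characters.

Step 1: 3 trees catch fire, 1 burn out
  TTTTT
  TTTTT
  TFT.T
  ..FTT
  TFTTT
  TTTTT
Step 2: 7 trees catch fire, 3 burn out
  TTTTT
  TFTTT
  F.F.T
  ...FT
  F.FTT
  TFTTT
Step 3: 7 trees catch fire, 7 burn out
  TFTTT
  F.FTT
  ....T
  ....F
  ...FT
  F.FTT
Step 4: 6 trees catch fire, 7 burn out
  F.FTT
  ...FT
  ....F
  .....
  ....F
  ...FT
Step 5: 3 trees catch fire, 6 burn out
  ...FT
  ....F
  .....
  .....
  .....
  ....F

...FT
....F
.....
.....
.....
....F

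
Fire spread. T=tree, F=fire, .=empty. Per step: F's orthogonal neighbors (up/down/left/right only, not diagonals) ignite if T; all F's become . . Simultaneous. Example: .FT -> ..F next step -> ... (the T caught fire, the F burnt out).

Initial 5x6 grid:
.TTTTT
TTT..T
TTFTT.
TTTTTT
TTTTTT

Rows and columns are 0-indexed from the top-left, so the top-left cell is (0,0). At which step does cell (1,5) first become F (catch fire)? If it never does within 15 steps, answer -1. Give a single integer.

Step 1: cell (1,5)='T' (+4 fires, +1 burnt)
Step 2: cell (1,5)='T' (+7 fires, +4 burnt)
Step 3: cell (1,5)='T' (+7 fires, +7 burnt)
Step 4: cell (1,5)='T' (+4 fires, +7 burnt)
Step 5: cell (1,5)='T' (+2 fires, +4 burnt)
Step 6: cell (1,5)='F' (+1 fires, +2 burnt)
  -> target ignites at step 6
Step 7: cell (1,5)='.' (+0 fires, +1 burnt)
  fire out at step 7

6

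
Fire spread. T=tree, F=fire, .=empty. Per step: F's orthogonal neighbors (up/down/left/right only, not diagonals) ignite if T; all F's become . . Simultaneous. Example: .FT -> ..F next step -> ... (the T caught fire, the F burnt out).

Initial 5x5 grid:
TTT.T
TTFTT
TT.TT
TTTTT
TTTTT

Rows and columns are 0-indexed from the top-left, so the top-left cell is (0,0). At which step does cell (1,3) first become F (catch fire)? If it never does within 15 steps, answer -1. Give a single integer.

Step 1: cell (1,3)='F' (+3 fires, +1 burnt)
  -> target ignites at step 1
Step 2: cell (1,3)='.' (+5 fires, +3 burnt)
Step 3: cell (1,3)='.' (+6 fires, +5 burnt)
Step 4: cell (1,3)='.' (+5 fires, +6 burnt)
Step 5: cell (1,3)='.' (+3 fires, +5 burnt)
Step 6: cell (1,3)='.' (+0 fires, +3 burnt)
  fire out at step 6

1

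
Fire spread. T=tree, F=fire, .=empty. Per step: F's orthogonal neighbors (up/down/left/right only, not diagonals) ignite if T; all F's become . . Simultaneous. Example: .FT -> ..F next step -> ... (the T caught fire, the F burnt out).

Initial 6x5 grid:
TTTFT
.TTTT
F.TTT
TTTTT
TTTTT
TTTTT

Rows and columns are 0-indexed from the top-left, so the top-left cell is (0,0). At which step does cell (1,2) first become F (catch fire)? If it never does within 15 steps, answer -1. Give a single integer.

Step 1: cell (1,2)='T' (+4 fires, +2 burnt)
Step 2: cell (1,2)='F' (+6 fires, +4 burnt)
  -> target ignites at step 2
Step 3: cell (1,2)='.' (+8 fires, +6 burnt)
Step 4: cell (1,2)='.' (+4 fires, +8 burnt)
Step 5: cell (1,2)='.' (+3 fires, +4 burnt)
Step 6: cell (1,2)='.' (+1 fires, +3 burnt)
Step 7: cell (1,2)='.' (+0 fires, +1 burnt)
  fire out at step 7

2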